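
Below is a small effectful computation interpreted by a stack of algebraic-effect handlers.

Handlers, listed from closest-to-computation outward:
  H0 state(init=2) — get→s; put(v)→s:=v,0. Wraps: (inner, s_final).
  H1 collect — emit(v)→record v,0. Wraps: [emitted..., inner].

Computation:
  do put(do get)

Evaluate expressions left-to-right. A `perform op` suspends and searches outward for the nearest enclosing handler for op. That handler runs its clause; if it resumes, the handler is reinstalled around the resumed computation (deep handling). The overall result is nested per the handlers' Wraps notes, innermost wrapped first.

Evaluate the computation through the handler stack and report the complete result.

Answer: [(0, 2)]

Working:
get @ H0 ⇒ 2
put(2) @ H0 ⇒ s:=2
H0 returns (0, 2)
H1 returns [(0, 2)]
= [(0, 2)]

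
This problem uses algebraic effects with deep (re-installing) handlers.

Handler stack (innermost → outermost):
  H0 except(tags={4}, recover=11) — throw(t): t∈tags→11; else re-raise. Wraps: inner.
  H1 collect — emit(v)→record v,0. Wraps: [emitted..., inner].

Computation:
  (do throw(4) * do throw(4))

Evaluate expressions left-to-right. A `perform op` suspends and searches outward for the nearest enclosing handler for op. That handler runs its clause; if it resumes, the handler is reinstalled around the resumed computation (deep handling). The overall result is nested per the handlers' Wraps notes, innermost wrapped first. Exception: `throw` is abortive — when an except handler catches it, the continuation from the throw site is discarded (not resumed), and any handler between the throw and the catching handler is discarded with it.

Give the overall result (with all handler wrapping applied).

Step-by-step:
throw(4) @ H0 caught ⇒ 11
H1 returns [11]
= [11]

Answer: [11]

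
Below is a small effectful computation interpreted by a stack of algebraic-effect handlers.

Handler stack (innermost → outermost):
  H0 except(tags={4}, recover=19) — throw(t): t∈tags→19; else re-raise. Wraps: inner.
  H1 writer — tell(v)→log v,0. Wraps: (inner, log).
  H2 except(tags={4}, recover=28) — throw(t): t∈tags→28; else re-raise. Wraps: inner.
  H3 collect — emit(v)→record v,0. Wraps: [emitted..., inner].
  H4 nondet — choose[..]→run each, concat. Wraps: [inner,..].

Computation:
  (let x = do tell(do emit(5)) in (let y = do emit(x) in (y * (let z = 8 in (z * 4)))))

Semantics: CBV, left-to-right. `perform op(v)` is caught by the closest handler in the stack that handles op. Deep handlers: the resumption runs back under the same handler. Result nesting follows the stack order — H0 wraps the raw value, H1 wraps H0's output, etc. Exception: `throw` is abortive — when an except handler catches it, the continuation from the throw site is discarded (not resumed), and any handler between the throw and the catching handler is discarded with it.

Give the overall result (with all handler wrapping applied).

Step-by-step:
emit(5) @ H3 ⇒ out+=5
tell(0) @ H1 ⇒ log+=0
emit(0) @ H3 ⇒ out+=0
H0 returns 0
H1 returns (0, (0))
H2 returns (0, (0))
H3 returns [5, 0, (0, (0))]
H4 returns [[5, 0, (0, (0))]]
= [[5, 0, (0, (0))]]

Answer: [[5, 0, (0, (0))]]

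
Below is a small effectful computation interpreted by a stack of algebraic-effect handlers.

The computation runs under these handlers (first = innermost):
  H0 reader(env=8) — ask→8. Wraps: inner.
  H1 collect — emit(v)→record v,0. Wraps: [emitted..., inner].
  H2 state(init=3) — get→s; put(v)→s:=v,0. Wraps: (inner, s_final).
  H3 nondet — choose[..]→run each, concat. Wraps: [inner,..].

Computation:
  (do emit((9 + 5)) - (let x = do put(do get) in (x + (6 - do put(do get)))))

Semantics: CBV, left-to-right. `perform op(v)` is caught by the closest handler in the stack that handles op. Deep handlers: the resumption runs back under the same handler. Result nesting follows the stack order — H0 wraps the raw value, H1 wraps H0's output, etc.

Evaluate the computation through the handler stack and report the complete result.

Working:
emit(14) @ H1 ⇒ out+=14
get @ H2 ⇒ 3
put(3) @ H2 ⇒ s:=3
get @ H2 ⇒ 3
put(3) @ H2 ⇒ s:=3
H0 returns -6
H1 returns [14, -6]
H2 returns ([14, -6], 3)
H3 returns [([14, -6], 3)]
= [([14, -6], 3)]

Answer: [([14, -6], 3)]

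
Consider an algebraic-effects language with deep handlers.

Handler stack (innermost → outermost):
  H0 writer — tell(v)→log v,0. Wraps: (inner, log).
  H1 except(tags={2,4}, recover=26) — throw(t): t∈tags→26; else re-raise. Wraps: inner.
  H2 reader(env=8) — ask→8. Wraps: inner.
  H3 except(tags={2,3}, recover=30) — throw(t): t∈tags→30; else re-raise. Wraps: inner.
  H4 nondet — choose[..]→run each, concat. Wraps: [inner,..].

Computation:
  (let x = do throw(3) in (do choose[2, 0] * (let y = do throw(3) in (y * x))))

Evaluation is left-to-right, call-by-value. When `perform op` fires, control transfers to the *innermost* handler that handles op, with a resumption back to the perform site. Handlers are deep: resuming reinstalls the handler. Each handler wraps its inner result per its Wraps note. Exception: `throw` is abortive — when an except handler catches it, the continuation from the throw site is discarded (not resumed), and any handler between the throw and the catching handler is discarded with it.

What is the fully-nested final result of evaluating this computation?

Step-by-step:
throw(3) @ H1 re-raised
throw(3) @ H3 caught ⇒ 30
H4 returns [30]
= [30]

Answer: [30]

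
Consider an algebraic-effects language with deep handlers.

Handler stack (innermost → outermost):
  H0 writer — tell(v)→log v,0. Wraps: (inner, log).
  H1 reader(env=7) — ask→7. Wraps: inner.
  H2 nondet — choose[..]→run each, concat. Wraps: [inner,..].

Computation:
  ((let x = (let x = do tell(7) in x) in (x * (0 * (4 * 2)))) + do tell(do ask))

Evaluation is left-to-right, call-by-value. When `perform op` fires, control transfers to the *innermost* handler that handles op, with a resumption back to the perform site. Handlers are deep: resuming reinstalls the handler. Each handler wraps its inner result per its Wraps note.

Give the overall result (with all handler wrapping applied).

Answer: [(0, (7, 7))]

Evaluation trace:
tell(7) @ H0 ⇒ log+=7
ask @ H1 ⇒ 7
tell(7) @ H0 ⇒ log+=7
H0 returns (0, (7, 7))
H1 returns (0, (7, 7))
H2 returns [(0, (7, 7))]
= [(0, (7, 7))]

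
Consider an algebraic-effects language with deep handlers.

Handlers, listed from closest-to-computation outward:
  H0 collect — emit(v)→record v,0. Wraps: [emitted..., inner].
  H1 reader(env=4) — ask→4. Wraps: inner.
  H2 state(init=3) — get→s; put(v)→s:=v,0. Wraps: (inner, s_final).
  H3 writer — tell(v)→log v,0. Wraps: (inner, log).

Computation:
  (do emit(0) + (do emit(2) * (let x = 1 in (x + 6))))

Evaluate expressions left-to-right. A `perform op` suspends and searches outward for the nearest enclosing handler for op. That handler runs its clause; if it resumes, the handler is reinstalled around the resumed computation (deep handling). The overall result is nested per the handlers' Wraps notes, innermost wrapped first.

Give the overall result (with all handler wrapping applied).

Answer: (([0, 2, 0], 3), ())

Evaluation trace:
emit(0) @ H0 ⇒ out+=0
emit(2) @ H0 ⇒ out+=2
H0 returns [0, 2, 0]
H1 returns [0, 2, 0]
H2 returns ([0, 2, 0], 3)
H3 returns (([0, 2, 0], 3), ())
= (([0, 2, 0], 3), ())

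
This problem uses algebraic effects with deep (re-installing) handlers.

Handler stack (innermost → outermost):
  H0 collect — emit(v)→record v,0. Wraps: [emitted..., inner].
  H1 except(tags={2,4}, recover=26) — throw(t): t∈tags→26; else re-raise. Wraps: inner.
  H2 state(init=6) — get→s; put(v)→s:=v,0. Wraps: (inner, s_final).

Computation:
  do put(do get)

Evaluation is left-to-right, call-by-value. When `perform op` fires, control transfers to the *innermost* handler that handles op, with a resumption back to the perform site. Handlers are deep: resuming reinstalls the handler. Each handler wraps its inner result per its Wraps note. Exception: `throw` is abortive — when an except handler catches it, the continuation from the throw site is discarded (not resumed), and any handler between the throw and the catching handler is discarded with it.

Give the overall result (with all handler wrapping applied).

Answer: ([0], 6)

Working:
get @ H2 ⇒ 6
put(6) @ H2 ⇒ s:=6
H0 returns [0]
H1 returns [0]
H2 returns ([0], 6)
= ([0], 6)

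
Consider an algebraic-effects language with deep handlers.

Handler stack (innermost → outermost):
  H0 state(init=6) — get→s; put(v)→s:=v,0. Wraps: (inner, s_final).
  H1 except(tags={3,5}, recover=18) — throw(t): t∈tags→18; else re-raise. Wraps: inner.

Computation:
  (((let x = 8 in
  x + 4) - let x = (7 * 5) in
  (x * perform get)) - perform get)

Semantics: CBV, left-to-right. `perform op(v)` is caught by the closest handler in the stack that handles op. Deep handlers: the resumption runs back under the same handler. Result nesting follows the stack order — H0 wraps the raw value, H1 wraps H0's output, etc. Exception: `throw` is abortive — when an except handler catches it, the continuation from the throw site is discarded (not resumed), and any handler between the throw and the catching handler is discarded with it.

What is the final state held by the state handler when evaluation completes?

Evaluation trace:
get @ H0 ⇒ 6
get @ H0 ⇒ 6
H0 returns (-204, 6)
H1 returns (-204, 6)
= (-204, 6)

Answer: 6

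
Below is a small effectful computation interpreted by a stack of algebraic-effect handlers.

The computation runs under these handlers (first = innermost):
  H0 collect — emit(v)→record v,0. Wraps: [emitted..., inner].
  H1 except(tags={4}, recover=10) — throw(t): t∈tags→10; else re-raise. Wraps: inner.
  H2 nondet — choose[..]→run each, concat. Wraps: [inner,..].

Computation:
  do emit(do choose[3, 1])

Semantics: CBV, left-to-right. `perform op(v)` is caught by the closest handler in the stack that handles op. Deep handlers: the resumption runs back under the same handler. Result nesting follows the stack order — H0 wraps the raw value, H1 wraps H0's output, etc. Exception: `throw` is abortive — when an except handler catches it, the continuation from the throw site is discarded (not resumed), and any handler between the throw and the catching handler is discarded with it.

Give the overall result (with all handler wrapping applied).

Answer: [[3, 0], [1, 0]]

Step-by-step:
choose[3, 1] @ H2
  branch[0] choose=3:
    emit(3) @ H0 ⇒ out+=3
    H0 returns [3, 0]
    H1 returns [3, 0]
    H2 returns [[3, 0]]
  branch[1] choose=1:
    emit(1) @ H0 ⇒ out+=1
    H0 returns [1, 0]
    H1 returns [1, 0]
    H2 returns [[1, 0]]
= [[3, 0], [1, 0]]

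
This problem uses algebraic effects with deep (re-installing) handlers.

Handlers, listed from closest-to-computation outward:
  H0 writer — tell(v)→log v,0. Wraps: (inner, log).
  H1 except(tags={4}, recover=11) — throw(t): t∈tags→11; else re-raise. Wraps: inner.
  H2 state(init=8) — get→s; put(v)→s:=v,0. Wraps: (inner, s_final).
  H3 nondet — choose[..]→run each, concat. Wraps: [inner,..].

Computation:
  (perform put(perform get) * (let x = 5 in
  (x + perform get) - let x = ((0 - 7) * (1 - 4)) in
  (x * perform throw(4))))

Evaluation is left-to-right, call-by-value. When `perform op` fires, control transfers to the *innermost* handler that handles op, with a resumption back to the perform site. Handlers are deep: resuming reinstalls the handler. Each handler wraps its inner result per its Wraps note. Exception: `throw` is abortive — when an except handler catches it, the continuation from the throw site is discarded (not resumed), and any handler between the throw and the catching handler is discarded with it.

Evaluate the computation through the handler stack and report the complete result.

Working:
get @ H2 ⇒ 8
put(8) @ H2 ⇒ s:=8
get @ H2 ⇒ 8
throw(4) @ H1 caught ⇒ 11
H2 returns (11, 8)
H3 returns [(11, 8)]
= [(11, 8)]

Answer: [(11, 8)]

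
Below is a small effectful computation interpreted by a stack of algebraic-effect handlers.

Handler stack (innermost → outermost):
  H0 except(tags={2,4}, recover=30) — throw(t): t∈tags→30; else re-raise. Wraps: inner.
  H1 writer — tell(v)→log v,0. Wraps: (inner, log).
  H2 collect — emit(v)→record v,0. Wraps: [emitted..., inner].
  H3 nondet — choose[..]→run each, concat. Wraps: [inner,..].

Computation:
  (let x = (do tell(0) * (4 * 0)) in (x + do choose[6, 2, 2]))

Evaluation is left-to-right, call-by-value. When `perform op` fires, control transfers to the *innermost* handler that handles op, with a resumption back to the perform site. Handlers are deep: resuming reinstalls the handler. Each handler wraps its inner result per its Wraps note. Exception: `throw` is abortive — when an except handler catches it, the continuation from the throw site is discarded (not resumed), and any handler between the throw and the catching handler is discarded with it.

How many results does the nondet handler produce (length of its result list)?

Working:
tell(0) @ H1 ⇒ log+=0
choose[6, 2, 2] @ H3
  branch[0] choose=6:
    H0 returns 6
    H1 returns (6, (0))
    H2 returns [(6, (0))]
    H3 returns [[(6, (0))]]
  branch[1] choose=2:
    H0 returns 2
    H1 returns (2, (0))
    H2 returns [(2, (0))]
    H3 returns [[(2, (0))]]
  branch[2] choose=2:
    H0 returns 2
    H1 returns (2, (0))
    H2 returns [(2, (0))]
    H3 returns [[(2, (0))]]
= [[(6, (0))], [(2, (0))], [(2, (0))]]

Answer: 3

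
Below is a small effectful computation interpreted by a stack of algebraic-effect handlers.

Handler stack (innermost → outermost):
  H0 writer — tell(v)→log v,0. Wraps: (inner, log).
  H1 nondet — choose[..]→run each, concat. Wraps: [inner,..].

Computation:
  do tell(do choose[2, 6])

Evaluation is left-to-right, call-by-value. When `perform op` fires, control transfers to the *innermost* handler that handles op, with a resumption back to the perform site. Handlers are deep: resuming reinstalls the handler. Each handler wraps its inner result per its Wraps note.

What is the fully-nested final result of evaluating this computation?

Answer: [(0, (2)), (0, (6))]

Evaluation trace:
choose[2, 6] @ H1
  branch[0] choose=2:
    tell(2) @ H0 ⇒ log+=2
    H0 returns (0, (2))
    H1 returns [(0, (2))]
  branch[1] choose=6:
    tell(6) @ H0 ⇒ log+=6
    H0 returns (0, (6))
    H1 returns [(0, (6))]
= [(0, (2)), (0, (6))]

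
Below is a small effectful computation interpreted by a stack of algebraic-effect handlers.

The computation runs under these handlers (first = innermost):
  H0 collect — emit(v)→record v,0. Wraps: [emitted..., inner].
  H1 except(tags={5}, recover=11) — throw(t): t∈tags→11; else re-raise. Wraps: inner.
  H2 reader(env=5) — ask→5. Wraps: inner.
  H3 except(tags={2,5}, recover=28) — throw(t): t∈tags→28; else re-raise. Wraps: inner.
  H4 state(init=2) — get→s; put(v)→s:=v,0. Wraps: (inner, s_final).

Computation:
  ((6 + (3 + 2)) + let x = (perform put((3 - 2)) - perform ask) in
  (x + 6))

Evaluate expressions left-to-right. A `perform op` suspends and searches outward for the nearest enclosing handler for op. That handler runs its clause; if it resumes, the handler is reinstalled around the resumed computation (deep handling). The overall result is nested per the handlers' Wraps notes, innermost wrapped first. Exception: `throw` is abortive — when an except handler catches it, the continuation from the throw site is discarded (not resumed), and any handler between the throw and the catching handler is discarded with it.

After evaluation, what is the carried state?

Working:
put(1) @ H4 ⇒ s:=1
ask @ H2 ⇒ 5
H0 returns [12]
H1 returns [12]
H2 returns [12]
H3 returns [12]
H4 returns ([12], 1)
= ([12], 1)

Answer: 1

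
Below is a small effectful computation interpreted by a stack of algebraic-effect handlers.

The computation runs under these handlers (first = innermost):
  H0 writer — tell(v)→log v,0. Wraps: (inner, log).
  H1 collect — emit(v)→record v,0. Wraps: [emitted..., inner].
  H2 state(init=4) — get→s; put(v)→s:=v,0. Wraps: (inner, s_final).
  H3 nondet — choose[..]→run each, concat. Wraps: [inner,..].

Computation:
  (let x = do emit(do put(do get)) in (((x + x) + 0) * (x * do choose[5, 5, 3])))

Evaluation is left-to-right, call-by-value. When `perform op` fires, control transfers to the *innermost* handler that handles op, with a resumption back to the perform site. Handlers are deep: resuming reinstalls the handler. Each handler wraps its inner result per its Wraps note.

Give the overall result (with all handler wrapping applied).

Evaluation trace:
get @ H2 ⇒ 4
put(4) @ H2 ⇒ s:=4
emit(0) @ H1 ⇒ out+=0
choose[5, 5, 3] @ H3
  branch[0] choose=5:
    H0 returns (0, ())
    H1 returns [0, (0, ())]
    H2 returns ([0, (0, ())], 4)
    H3 returns [([0, (0, ())], 4)]
  branch[1] choose=5:
    H0 returns (0, ())
    H1 returns [0, (0, ())]
    H2 returns ([0, (0, ())], 4)
    H3 returns [([0, (0, ())], 4)]
  branch[2] choose=3:
    H0 returns (0, ())
    H1 returns [0, (0, ())]
    H2 returns ([0, (0, ())], 4)
    H3 returns [([0, (0, ())], 4)]
= [([0, (0, ())], 4), ([0, (0, ())], 4), ([0, (0, ())], 4)]

Answer: [([0, (0, ())], 4), ([0, (0, ())], 4), ([0, (0, ())], 4)]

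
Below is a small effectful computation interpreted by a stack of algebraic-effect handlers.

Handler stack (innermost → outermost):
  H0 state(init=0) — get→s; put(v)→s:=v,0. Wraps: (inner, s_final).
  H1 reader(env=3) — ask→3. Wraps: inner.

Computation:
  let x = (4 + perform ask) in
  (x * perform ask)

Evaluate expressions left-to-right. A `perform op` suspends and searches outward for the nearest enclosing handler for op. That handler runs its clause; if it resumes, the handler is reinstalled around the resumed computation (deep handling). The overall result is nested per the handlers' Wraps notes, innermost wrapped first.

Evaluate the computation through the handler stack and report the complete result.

Step-by-step:
ask @ H1 ⇒ 3
ask @ H1 ⇒ 3
H0 returns (21, 0)
H1 returns (21, 0)
= (21, 0)

Answer: (21, 0)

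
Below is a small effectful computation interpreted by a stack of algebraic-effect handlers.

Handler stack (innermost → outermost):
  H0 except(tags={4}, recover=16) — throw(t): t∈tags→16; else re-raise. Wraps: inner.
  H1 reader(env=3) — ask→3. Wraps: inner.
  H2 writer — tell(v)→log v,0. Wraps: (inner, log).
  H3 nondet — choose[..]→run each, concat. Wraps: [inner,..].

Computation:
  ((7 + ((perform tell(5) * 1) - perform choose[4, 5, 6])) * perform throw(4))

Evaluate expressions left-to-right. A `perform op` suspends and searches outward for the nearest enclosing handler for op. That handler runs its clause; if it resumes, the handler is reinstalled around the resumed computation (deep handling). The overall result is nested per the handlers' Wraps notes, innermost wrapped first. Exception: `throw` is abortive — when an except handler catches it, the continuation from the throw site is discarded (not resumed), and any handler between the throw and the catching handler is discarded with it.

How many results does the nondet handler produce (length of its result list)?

Step-by-step:
tell(5) @ H2 ⇒ log+=5
choose[4, 5, 6] @ H3
  branch[0] choose=4:
    throw(4) @ H0 caught ⇒ 16
    H1 returns 16
    H2 returns (16, (5))
    H3 returns [(16, (5))]
  branch[1] choose=5:
    throw(4) @ H0 caught ⇒ 16
    H1 returns 16
    H2 returns (16, (5))
    H3 returns [(16, (5))]
  branch[2] choose=6:
    throw(4) @ H0 caught ⇒ 16
    H1 returns 16
    H2 returns (16, (5))
    H3 returns [(16, (5))]
= [(16, (5)), (16, (5)), (16, (5))]

Answer: 3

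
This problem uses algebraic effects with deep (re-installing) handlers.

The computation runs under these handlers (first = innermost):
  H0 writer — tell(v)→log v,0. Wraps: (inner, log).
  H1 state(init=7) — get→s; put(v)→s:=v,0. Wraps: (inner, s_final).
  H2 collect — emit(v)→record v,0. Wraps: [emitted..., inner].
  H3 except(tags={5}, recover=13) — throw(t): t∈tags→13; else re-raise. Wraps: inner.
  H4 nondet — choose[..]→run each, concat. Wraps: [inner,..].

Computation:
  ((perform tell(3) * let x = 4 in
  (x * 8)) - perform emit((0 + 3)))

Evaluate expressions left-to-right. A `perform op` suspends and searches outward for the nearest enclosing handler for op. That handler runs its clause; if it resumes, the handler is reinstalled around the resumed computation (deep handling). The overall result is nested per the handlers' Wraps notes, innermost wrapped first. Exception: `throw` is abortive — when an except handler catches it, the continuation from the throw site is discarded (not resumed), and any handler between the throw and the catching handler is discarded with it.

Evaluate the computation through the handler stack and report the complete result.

Step-by-step:
tell(3) @ H0 ⇒ log+=3
emit(3) @ H2 ⇒ out+=3
H0 returns (0, (3))
H1 returns ((0, (3)), 7)
H2 returns [3, ((0, (3)), 7)]
H3 returns [3, ((0, (3)), 7)]
H4 returns [[3, ((0, (3)), 7)]]
= [[3, ((0, (3)), 7)]]

Answer: [[3, ((0, (3)), 7)]]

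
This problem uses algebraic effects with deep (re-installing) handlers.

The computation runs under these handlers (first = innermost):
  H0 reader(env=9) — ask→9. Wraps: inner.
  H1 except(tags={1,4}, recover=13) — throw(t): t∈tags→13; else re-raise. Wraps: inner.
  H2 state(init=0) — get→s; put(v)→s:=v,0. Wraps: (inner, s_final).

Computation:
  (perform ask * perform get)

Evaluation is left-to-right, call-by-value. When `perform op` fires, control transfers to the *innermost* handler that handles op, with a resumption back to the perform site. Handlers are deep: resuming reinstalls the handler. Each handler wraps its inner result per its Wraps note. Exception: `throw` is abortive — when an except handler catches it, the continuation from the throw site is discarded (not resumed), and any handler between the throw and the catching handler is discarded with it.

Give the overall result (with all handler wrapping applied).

Step-by-step:
ask @ H0 ⇒ 9
get @ H2 ⇒ 0
H0 returns 0
H1 returns 0
H2 returns (0, 0)
= (0, 0)

Answer: (0, 0)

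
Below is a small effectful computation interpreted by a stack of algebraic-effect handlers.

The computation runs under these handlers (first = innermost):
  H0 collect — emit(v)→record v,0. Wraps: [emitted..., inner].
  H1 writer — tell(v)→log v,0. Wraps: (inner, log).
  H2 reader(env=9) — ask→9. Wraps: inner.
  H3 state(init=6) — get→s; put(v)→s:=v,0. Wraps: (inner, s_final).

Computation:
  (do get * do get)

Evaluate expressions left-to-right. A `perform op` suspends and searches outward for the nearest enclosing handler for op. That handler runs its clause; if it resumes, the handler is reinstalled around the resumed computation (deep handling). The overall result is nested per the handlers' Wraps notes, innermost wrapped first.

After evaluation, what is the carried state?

Answer: 6

Working:
get @ H3 ⇒ 6
get @ H3 ⇒ 6
H0 returns [36]
H1 returns ([36], ())
H2 returns ([36], ())
H3 returns (([36], ()), 6)
= (([36], ()), 6)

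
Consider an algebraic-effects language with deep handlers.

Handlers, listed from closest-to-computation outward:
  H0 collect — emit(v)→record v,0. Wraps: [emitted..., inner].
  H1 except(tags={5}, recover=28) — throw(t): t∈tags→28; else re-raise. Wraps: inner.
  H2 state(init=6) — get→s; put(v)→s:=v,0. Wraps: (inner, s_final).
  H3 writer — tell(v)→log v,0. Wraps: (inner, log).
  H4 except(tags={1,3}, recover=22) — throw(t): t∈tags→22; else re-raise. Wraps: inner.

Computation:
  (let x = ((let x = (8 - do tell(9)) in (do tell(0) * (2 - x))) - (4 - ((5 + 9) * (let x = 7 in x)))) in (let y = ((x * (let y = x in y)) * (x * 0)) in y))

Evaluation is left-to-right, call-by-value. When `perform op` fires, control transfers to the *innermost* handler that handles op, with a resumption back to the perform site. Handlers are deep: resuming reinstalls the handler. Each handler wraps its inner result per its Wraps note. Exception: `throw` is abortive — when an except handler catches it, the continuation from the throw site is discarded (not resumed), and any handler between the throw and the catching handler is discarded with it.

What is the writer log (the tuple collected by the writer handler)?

Answer: (9, 0)

Evaluation trace:
tell(9) @ H3 ⇒ log+=9
tell(0) @ H3 ⇒ log+=0
H0 returns [0]
H1 returns [0]
H2 returns ([0], 6)
H3 returns (([0], 6), (9, 0))
H4 returns (([0], 6), (9, 0))
= (([0], 6), (9, 0))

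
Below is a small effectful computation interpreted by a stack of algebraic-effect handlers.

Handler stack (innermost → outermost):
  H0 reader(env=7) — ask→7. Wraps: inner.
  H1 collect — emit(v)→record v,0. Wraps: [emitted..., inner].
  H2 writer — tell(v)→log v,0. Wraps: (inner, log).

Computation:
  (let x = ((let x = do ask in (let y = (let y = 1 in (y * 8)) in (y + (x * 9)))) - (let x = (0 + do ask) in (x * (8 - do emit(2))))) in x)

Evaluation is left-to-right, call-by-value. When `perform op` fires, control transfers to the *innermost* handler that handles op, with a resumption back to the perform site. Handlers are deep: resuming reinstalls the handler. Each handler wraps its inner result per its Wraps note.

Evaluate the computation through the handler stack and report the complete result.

Step-by-step:
ask @ H0 ⇒ 7
ask @ H0 ⇒ 7
emit(2) @ H1 ⇒ out+=2
H0 returns 15
H1 returns [2, 15]
H2 returns ([2, 15], ())
= ([2, 15], ())

Answer: ([2, 15], ())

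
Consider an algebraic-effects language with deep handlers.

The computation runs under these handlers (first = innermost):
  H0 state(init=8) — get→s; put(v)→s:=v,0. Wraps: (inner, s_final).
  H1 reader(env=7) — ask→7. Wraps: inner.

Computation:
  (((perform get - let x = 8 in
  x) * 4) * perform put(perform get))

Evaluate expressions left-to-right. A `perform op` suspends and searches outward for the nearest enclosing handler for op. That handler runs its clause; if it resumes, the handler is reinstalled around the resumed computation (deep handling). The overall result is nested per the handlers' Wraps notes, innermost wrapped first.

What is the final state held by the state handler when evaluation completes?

Evaluation trace:
get @ H0 ⇒ 8
get @ H0 ⇒ 8
put(8) @ H0 ⇒ s:=8
H0 returns (0, 8)
H1 returns (0, 8)
= (0, 8)

Answer: 8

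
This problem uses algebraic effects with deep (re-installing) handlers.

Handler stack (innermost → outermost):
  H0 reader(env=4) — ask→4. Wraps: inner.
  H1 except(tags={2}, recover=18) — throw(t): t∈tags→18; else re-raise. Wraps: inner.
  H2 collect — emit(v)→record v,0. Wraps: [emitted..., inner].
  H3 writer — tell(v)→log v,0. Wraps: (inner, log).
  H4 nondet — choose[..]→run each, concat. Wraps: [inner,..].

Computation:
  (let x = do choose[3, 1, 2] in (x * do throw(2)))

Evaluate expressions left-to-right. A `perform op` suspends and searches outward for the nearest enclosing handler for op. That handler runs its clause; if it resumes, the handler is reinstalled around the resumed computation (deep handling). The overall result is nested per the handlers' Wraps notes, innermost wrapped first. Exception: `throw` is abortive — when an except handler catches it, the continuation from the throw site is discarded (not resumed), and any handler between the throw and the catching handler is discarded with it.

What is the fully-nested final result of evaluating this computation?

Working:
choose[3, 1, 2] @ H4
  branch[0] choose=3:
    throw(2) @ H1 caught ⇒ 18
    H2 returns [18]
    H3 returns ([18], ())
    H4 returns [([18], ())]
  branch[1] choose=1:
    throw(2) @ H1 caught ⇒ 18
    H2 returns [18]
    H3 returns ([18], ())
    H4 returns [([18], ())]
  branch[2] choose=2:
    throw(2) @ H1 caught ⇒ 18
    H2 returns [18]
    H3 returns ([18], ())
    H4 returns [([18], ())]
= [([18], ()), ([18], ()), ([18], ())]

Answer: [([18], ()), ([18], ()), ([18], ())]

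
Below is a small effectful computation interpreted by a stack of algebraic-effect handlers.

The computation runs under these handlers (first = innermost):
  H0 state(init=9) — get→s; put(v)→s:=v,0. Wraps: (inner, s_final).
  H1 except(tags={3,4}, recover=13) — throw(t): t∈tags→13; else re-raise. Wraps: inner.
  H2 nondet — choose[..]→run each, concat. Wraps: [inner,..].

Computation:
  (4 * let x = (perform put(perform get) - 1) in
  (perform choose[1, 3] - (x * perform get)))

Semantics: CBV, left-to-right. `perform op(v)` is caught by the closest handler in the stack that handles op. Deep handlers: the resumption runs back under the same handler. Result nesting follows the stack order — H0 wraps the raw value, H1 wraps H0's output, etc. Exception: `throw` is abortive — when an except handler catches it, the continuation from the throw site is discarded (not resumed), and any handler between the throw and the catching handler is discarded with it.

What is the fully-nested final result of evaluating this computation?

Answer: [(40, 9), (48, 9)]

Step-by-step:
get @ H0 ⇒ 9
put(9) @ H0 ⇒ s:=9
choose[1, 3] @ H2
  branch[0] choose=1:
    get @ H0 ⇒ 9
    H0 returns (40, 9)
    H1 returns (40, 9)
    H2 returns [(40, 9)]
  branch[1] choose=3:
    get @ H0 ⇒ 9
    H0 returns (48, 9)
    H1 returns (48, 9)
    H2 returns [(48, 9)]
= [(40, 9), (48, 9)]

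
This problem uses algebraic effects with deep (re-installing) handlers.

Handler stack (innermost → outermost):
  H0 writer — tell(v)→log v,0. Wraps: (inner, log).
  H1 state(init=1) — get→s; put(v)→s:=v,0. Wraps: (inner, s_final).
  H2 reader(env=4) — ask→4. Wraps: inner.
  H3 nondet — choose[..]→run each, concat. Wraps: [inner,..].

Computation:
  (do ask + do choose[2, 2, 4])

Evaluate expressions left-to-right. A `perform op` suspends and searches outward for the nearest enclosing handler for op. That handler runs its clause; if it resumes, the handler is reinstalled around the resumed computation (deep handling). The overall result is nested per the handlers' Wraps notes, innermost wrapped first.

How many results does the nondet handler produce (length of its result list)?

Answer: 3

Step-by-step:
ask @ H2 ⇒ 4
choose[2, 2, 4] @ H3
  branch[0] choose=2:
    H0 returns (6, ())
    H1 returns ((6, ()), 1)
    H2 returns ((6, ()), 1)
    H3 returns [((6, ()), 1)]
  branch[1] choose=2:
    H0 returns (6, ())
    H1 returns ((6, ()), 1)
    H2 returns ((6, ()), 1)
    H3 returns [((6, ()), 1)]
  branch[2] choose=4:
    H0 returns (8, ())
    H1 returns ((8, ()), 1)
    H2 returns ((8, ()), 1)
    H3 returns [((8, ()), 1)]
= [((6, ()), 1), ((6, ()), 1), ((8, ()), 1)]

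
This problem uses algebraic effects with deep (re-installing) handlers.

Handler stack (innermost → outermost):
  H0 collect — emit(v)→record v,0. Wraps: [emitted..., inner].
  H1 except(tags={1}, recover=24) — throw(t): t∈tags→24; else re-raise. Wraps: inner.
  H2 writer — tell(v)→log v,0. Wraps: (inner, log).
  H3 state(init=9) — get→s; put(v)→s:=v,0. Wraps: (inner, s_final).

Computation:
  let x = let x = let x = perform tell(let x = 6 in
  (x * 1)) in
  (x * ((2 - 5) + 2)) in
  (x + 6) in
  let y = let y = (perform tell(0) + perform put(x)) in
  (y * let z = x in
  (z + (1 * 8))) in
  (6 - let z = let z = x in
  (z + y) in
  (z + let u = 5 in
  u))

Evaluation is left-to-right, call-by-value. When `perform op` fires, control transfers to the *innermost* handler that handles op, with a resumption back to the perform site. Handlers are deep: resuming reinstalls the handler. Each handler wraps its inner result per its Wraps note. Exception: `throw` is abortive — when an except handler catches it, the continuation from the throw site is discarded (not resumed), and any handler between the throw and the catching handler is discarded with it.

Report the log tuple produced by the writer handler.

Evaluation trace:
tell(6) @ H2 ⇒ log+=6
tell(0) @ H2 ⇒ log+=0
put(6) @ H3 ⇒ s:=6
H0 returns [-5]
H1 returns [-5]
H2 returns ([-5], (6, 0))
H3 returns (([-5], (6, 0)), 6)
= (([-5], (6, 0)), 6)

Answer: (6, 0)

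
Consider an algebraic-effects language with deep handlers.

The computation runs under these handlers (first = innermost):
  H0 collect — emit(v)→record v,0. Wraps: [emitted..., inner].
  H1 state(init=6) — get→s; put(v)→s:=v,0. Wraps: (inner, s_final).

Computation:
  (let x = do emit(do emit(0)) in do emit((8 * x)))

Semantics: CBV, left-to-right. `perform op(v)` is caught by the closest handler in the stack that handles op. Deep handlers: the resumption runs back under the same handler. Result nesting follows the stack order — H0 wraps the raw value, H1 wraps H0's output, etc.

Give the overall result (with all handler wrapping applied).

Answer: ([0, 0, 0, 0], 6)

Evaluation trace:
emit(0) @ H0 ⇒ out+=0
emit(0) @ H0 ⇒ out+=0
emit(0) @ H0 ⇒ out+=0
H0 returns [0, 0, 0, 0]
H1 returns ([0, 0, 0, 0], 6)
= ([0, 0, 0, 0], 6)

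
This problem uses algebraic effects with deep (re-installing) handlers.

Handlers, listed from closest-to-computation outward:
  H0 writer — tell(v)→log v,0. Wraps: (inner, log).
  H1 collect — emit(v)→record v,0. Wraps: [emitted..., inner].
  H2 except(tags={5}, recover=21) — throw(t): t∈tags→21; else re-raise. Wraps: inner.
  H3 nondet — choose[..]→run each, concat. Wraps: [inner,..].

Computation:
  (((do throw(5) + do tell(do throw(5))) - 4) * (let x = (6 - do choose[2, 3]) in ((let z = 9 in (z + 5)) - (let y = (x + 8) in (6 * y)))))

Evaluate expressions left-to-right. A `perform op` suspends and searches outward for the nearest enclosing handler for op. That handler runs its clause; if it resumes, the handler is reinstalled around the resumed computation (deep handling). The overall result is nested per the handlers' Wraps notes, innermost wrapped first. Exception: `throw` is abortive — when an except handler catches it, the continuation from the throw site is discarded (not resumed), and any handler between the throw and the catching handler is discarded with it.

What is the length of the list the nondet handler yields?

Step-by-step:
throw(5) @ H2 caught ⇒ 21
H3 returns [21]
= [21]

Answer: 1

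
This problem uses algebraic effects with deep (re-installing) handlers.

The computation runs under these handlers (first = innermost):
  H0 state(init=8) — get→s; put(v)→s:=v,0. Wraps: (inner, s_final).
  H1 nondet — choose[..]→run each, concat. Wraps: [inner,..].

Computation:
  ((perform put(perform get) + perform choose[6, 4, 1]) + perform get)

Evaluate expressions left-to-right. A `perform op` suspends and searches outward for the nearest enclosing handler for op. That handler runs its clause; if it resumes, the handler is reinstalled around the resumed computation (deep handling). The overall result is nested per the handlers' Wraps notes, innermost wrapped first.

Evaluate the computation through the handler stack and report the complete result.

Answer: [(14, 8), (12, 8), (9, 8)]

Step-by-step:
get @ H0 ⇒ 8
put(8) @ H0 ⇒ s:=8
choose[6, 4, 1] @ H1
  branch[0] choose=6:
    get @ H0 ⇒ 8
    H0 returns (14, 8)
    H1 returns [(14, 8)]
  branch[1] choose=4:
    get @ H0 ⇒ 8
    H0 returns (12, 8)
    H1 returns [(12, 8)]
  branch[2] choose=1:
    get @ H0 ⇒ 8
    H0 returns (9, 8)
    H1 returns [(9, 8)]
= [(14, 8), (12, 8), (9, 8)]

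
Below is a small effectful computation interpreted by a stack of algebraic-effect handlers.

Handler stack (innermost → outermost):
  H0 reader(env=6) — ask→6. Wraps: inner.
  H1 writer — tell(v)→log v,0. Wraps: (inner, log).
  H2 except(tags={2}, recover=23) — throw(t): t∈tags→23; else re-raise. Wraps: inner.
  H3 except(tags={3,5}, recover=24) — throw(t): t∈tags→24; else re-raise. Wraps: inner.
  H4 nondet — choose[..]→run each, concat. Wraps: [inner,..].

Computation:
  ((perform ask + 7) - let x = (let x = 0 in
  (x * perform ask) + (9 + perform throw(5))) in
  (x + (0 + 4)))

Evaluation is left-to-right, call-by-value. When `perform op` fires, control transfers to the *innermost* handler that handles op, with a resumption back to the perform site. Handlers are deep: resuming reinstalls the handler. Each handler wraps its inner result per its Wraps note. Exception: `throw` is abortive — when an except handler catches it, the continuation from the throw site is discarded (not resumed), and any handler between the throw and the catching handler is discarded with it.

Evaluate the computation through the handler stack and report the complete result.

Answer: [24]

Step-by-step:
ask @ H0 ⇒ 6
ask @ H0 ⇒ 6
throw(5) @ H2 re-raised
throw(5) @ H3 caught ⇒ 24
H4 returns [24]
= [24]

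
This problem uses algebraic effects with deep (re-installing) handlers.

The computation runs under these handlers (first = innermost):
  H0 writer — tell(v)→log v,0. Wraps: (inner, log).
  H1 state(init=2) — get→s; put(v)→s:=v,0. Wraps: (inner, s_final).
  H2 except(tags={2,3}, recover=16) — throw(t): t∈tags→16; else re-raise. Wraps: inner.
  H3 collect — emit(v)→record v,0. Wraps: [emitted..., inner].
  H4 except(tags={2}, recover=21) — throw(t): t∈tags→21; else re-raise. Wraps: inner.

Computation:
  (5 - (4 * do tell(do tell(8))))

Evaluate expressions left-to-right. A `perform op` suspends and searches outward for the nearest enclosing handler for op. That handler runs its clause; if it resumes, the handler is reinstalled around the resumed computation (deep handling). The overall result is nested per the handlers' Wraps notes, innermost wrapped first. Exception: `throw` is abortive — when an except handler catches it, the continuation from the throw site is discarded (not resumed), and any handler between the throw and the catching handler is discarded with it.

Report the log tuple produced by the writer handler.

Answer: (8, 0)

Working:
tell(8) @ H0 ⇒ log+=8
tell(0) @ H0 ⇒ log+=0
H0 returns (5, (8, 0))
H1 returns ((5, (8, 0)), 2)
H2 returns ((5, (8, 0)), 2)
H3 returns [((5, (8, 0)), 2)]
H4 returns [((5, (8, 0)), 2)]
= [((5, (8, 0)), 2)]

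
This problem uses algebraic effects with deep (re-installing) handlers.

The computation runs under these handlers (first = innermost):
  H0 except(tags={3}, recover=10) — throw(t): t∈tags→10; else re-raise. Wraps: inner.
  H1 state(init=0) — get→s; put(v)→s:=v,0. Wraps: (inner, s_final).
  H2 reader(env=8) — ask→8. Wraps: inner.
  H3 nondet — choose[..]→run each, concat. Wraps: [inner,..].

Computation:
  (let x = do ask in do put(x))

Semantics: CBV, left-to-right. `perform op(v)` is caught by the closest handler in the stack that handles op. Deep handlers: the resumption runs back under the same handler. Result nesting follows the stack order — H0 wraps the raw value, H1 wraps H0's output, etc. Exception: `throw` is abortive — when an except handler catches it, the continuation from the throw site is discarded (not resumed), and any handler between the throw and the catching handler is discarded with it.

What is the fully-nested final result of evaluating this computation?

Evaluation trace:
ask @ H2 ⇒ 8
put(8) @ H1 ⇒ s:=8
H0 returns 0
H1 returns (0, 8)
H2 returns (0, 8)
H3 returns [(0, 8)]
= [(0, 8)]

Answer: [(0, 8)]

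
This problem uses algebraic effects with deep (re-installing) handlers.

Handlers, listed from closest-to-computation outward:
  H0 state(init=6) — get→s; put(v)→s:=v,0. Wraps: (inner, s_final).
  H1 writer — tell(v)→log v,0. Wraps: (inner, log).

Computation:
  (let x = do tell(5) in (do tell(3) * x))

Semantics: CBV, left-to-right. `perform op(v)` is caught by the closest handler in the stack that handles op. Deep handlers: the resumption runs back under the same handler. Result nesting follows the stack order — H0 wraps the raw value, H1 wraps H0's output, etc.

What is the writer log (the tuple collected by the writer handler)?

Evaluation trace:
tell(5) @ H1 ⇒ log+=5
tell(3) @ H1 ⇒ log+=3
H0 returns (0, 6)
H1 returns ((0, 6), (5, 3))
= ((0, 6), (5, 3))

Answer: (5, 3)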